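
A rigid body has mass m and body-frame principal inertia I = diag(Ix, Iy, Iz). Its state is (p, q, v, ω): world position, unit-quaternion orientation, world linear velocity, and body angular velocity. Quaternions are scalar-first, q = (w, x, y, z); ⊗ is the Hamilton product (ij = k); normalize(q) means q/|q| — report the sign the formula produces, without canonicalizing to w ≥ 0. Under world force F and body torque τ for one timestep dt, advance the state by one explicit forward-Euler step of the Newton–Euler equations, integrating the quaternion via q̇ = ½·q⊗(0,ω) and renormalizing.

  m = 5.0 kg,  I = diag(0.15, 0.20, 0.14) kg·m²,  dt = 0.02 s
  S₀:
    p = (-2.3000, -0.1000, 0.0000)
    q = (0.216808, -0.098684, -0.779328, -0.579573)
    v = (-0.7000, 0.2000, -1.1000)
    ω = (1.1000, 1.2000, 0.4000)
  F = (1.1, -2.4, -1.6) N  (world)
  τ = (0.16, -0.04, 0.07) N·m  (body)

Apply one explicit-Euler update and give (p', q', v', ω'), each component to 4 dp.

p' = (-2.3140, -0.0960, -0.0220)
q' = (0.2295, -0.0924, -0.7826, -0.5712)
v' = (-0.6956, 0.1904, -1.1064)
ω' = (1.1252, 1.1956, 0.4006)

a = (0.2200, -0.4800, -0.3200)
new position p' = (-2.3140, -0.0960, -0.0220)
v + (F/m)dt = (-0.6956, 0.1904, -1.1064)
(τ − ω×Iω)/I = (1.2587, -0.2220, 0.0286)
new body rate ω' = (1.1252, 1.1956, 0.4006)
2q̇ = q⊗(0,ω) = (1.2755752, 0.6222452, -0.3378871, 0.8255632)
q + ½dt·q⊗(0,ω), renormalized = (0.2295, -0.0924, -0.7826, -0.5712)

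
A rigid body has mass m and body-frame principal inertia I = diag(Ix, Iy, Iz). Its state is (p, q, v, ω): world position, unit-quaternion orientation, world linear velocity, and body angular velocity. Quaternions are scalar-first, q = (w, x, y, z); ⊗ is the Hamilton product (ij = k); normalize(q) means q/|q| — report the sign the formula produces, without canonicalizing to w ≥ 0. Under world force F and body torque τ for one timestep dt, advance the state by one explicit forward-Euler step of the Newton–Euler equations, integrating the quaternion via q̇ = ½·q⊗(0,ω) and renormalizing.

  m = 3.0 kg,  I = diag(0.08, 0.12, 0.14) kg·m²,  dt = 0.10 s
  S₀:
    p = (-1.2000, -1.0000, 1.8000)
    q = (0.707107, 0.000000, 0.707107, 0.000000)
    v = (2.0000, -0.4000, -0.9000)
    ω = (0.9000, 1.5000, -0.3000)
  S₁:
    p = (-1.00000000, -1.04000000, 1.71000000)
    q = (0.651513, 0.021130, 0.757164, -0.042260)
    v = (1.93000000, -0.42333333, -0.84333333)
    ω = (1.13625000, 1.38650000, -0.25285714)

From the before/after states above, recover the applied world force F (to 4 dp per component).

F = (-2.1000, -0.7000, 1.7000)

Δv = v₁−v₀ = (-0.07000000, -0.02333333, 0.05666667)
applied force F = (-2.1000, -0.7000, 1.7000)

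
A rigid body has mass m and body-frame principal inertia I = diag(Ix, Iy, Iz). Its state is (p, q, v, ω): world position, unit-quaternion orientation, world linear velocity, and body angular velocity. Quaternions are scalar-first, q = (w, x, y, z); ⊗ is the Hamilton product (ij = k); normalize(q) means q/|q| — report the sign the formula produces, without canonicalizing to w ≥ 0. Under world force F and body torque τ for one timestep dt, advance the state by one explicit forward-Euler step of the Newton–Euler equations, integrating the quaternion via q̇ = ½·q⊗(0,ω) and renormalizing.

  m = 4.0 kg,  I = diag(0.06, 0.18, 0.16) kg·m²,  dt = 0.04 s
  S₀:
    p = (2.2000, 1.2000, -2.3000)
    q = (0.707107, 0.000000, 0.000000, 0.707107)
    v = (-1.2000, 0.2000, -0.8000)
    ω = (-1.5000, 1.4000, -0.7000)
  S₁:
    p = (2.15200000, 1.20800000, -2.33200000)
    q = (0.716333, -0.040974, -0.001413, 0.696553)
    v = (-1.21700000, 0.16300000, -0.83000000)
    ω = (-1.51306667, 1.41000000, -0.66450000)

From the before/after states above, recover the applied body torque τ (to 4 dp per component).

ω₁ − ω₀ = (-0.01306667, 0.01000000, 0.03550000)
gyro term ω₀×Iω₀ = (0.0196, -0.1050, -0.2520)
I·α + gyro = (0.0000, -0.0600, -0.1100)

τ = (0.0000, -0.0600, -0.1100)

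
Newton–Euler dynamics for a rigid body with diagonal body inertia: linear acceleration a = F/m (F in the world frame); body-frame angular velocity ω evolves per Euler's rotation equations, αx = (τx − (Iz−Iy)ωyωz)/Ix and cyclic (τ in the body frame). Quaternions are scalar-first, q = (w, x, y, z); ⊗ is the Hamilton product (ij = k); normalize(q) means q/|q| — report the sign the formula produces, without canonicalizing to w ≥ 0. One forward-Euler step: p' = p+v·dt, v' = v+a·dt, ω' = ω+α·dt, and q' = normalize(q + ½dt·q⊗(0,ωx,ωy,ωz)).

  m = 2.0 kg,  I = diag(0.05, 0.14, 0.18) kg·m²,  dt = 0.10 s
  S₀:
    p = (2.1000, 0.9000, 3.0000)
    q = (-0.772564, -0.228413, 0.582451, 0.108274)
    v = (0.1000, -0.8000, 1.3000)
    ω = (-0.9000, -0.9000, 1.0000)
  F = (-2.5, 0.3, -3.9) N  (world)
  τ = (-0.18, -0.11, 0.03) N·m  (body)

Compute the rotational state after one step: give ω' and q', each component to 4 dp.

ω' = (-1.1880, -1.0621, 0.9762)
q' = (-0.7596, -0.1591, 0.6217, 0.1058)

angular accel α = (-2.8800, -1.6214, -0.2383)
ω' = ω + α·dt = (-1.1880, -1.0621, 0.9762)
2q̇ = q⊗(0,ω) = (0.2103602, 1.3752052, 0.8262740, -0.0427864)
q + ½dt·q⊗(0,ω), renormalized = (-0.7596, -0.1591, 0.6217, 0.1058)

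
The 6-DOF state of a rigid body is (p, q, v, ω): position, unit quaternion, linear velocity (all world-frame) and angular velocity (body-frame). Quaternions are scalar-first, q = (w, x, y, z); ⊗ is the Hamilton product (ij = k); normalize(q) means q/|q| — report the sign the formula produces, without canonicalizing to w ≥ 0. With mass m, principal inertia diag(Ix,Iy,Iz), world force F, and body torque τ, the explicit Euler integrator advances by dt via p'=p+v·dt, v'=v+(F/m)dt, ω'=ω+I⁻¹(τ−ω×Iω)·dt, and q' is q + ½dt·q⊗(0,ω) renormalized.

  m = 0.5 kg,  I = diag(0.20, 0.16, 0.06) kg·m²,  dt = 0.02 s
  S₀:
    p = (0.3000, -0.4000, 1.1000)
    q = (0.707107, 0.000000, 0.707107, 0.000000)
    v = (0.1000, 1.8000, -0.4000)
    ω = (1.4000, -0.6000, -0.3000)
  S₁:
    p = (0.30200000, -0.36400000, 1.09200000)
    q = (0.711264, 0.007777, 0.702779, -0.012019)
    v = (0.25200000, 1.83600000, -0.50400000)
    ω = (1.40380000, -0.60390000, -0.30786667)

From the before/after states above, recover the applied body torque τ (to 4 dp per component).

ω₁ − ω₀ = (0.00380000, -0.00390000, -0.00786667)
precession coupling = (-0.0180, -0.0588, 0.0336)
τ = I·(Δω/dt) + ω₀×(Iω₀) = (0.0200, -0.0900, 0.0100)

τ = (0.0200, -0.0900, 0.0100)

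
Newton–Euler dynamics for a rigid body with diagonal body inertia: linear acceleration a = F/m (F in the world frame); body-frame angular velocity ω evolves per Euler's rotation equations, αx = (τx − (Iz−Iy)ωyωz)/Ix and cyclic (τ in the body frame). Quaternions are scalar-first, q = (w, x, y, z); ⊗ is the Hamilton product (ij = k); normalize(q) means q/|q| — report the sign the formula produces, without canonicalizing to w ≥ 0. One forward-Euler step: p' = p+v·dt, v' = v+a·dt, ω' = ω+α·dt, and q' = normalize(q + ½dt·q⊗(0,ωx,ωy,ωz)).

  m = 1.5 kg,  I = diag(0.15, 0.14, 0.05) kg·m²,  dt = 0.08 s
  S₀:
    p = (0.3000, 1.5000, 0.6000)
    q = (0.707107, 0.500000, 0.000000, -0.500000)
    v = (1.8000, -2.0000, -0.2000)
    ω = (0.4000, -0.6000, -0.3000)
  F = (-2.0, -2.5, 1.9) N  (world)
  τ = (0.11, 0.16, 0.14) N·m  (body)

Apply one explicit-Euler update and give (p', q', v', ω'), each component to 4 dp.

new position p' = (0.4440, 1.3400, 0.5840)
v + (F/m)dt = (1.6933, -2.1333, -0.0987)
ω×(Iω) gyroscopic = (-0.0162, -0.0120, 0.0024)
α = I⁻¹(τ − ω×Iω) = (0.8413, 1.2286, 2.7520)
new body rate ω' = (0.4673, -0.5017, -0.0798)
Hamilton product q⊗(0,ω) = (-0.3500000, -0.0171572, -0.4742642, -0.5121321)
q + ½dt·q⊗(0,ω), renormalized = (0.6928, 0.4991, -0.0190, -0.5202)

p' = (0.4440, 1.3400, 0.5840)
q' = (0.6928, 0.4991, -0.0190, -0.5202)
v' = (1.6933, -2.1333, -0.0987)
ω' = (0.4673, -0.5017, -0.0798)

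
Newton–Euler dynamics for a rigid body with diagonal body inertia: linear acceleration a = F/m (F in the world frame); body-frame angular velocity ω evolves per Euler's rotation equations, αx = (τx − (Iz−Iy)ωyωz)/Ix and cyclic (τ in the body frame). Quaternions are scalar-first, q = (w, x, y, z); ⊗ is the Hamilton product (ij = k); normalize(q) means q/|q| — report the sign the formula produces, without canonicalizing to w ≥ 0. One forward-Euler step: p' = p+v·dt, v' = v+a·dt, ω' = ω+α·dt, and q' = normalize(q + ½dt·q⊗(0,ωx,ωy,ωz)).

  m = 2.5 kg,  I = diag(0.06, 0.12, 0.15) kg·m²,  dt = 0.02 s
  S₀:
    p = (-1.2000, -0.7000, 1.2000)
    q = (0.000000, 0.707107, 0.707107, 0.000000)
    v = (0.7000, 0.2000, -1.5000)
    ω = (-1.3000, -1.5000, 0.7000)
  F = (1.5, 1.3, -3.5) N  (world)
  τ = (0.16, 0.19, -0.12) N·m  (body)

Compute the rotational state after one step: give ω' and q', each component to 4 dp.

ω' = (-1.2362, -1.4820, 0.6684)
q' = (0.0198, 0.7119, 0.7020, -0.0014)

gyro term ω×Iω = (-0.0315, 0.0819, 0.1170)
(τ − ω×Iω)/I = (3.1917, 0.9008, -1.5800)
new body rate ω' = (-1.2362, -1.4820, 0.6684)
q⊗(0,ω) = (1.9798996, 0.4949749, -0.4949749, -0.1414214)
q + ½dt·q⊗(0,ω), renormalized = (0.0198, 0.7119, 0.7020, -0.0014)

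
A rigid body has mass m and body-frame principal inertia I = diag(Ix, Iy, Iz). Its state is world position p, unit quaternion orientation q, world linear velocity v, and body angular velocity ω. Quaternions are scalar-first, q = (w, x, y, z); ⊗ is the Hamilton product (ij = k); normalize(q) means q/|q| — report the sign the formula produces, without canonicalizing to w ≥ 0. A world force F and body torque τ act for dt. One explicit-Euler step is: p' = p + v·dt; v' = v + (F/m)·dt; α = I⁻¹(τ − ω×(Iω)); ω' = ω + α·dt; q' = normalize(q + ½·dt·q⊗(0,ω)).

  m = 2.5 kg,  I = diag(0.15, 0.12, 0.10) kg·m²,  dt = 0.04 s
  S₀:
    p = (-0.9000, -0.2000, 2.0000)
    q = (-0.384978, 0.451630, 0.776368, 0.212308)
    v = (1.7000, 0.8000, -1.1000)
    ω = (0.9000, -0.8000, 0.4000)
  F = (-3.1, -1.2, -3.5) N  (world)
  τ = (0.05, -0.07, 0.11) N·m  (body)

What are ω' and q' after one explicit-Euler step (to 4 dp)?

precession coupling ω×(Iω) = (0.0064, 0.0180, 0.0216)
angular accel α = (0.2907, -0.7333, 0.8840)
ω + α·dt = (0.9116, -0.8293, 0.4354)
Hamilton product q⊗(0,ω) = (0.1297042, 0.1339134, 0.3184076, -1.2140264)
q + ½dt·q⊗(0,ω), renormalized = (-0.3823, 0.4542, 0.7825, 0.1880)

ω' = (0.9116, -0.8293, 0.4354)
q' = (-0.3823, 0.4542, 0.7825, 0.1880)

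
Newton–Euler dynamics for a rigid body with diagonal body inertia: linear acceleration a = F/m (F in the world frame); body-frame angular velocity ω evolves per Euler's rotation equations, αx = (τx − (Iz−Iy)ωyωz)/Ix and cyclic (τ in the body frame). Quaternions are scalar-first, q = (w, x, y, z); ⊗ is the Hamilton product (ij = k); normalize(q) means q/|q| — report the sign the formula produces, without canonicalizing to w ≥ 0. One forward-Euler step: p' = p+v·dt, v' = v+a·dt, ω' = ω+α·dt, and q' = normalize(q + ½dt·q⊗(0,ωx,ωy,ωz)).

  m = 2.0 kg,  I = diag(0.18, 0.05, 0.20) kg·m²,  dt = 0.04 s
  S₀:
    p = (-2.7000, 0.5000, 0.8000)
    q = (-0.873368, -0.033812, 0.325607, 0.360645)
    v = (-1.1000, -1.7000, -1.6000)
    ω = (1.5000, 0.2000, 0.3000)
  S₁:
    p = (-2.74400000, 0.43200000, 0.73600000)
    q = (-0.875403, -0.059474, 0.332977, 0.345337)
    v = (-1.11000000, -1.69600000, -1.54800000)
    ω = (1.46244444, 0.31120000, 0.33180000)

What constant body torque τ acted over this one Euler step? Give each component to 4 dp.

τ = (-0.1600, 0.1300, 0.1200)

Δω = ω₁−ω₀ = (-0.03755556, 0.11120000, 0.03180000)
applied torque τ = (-0.1600, 0.1300, 0.1200)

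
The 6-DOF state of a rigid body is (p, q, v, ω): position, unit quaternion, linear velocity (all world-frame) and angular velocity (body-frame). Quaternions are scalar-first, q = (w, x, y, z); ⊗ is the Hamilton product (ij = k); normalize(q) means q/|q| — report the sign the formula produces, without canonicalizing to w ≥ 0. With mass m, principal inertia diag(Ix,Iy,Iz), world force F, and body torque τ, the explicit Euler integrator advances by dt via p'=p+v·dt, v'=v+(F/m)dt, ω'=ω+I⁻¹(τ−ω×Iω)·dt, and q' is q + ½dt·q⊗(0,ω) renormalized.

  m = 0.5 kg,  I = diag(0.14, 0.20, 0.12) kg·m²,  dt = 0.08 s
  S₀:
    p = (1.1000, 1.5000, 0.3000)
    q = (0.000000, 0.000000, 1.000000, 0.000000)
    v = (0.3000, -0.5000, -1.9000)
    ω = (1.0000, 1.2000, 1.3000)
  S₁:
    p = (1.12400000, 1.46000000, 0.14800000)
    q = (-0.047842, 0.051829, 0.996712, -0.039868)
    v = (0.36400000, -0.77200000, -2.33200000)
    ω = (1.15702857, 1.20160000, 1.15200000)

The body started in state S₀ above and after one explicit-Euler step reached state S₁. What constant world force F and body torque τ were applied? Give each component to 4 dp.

Δv = v₁−v₀ = (0.06400000, -0.27200000, -0.43200000)
applied force F = (0.4000, -1.7000, -2.7000)
ω₁ − ω₀ = (0.15702857, 0.00160000, -0.14800000)
ω₀×(Iω₀) = (-0.1248, 0.0260, 0.0720)
I·α + gyro = (0.1500, 0.0300, -0.1500)

F = (0.4000, -1.7000, -2.7000)
τ = (0.1500, 0.0300, -0.1500)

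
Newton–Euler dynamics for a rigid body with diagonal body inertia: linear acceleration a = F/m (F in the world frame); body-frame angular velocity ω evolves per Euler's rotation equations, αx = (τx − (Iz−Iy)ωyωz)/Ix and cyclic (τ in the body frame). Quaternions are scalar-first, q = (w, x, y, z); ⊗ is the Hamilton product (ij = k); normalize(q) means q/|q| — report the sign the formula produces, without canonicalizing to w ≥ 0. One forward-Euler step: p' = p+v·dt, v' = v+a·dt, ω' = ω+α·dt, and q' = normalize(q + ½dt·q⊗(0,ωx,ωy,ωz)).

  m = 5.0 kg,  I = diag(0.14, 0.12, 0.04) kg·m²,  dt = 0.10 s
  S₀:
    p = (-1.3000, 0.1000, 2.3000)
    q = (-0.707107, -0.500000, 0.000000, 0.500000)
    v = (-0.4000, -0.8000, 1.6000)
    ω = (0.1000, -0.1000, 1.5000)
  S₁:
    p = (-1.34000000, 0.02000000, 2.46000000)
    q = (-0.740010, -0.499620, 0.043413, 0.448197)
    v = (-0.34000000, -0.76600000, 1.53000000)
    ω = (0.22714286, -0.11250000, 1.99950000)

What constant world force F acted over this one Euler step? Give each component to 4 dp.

Δv = v₁−v₀ = (0.06000000, 0.03400000, -0.07000000)
applied force F = (3.0000, 1.7000, -3.5000)

F = (3.0000, 1.7000, -3.5000)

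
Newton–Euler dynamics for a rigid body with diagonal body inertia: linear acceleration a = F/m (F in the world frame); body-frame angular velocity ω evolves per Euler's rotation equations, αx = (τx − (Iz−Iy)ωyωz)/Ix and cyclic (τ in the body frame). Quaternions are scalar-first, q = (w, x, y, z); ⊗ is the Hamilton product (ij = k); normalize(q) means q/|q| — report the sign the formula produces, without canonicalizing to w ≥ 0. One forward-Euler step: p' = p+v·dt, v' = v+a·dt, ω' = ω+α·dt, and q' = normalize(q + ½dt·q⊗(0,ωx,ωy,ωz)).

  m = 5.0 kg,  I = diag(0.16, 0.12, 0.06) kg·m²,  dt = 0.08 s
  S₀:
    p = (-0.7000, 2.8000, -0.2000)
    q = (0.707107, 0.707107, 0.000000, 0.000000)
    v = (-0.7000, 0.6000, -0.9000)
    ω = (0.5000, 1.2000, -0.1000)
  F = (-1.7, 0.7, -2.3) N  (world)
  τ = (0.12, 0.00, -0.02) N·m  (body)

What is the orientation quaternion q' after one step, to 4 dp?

q' = (0.6920, 0.7203, 0.0367, 0.0311)

q⊗(0,ω) = (-0.3535535, 0.3535535, 0.9192391, 0.7778177)
updated quaternion q' = (0.6920, 0.7203, 0.0367, 0.0311)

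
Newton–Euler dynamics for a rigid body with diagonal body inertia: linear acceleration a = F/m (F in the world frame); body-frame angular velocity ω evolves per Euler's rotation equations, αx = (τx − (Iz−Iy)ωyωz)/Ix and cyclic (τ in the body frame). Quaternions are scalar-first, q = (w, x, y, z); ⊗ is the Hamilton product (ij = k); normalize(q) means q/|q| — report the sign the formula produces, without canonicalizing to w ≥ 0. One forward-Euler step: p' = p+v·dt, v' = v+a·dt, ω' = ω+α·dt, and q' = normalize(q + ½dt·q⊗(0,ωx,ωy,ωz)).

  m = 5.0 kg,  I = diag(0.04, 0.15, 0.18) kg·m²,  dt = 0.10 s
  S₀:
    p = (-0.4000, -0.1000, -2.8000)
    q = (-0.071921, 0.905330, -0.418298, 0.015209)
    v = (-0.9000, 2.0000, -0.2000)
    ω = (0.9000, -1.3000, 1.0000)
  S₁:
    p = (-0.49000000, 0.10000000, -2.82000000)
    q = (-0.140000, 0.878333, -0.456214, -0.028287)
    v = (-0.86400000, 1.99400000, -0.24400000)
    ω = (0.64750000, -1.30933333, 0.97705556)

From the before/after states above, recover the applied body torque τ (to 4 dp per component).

τ = (-0.1400, -0.1400, -0.1700)

Δω = ω₁−ω₀ = (-0.25250000, -0.00933333, -0.02294444)
gyro term ω₀×Iω₀ = (-0.0390, -0.1260, -0.1287)
applied torque τ = (-0.1400, -0.1400, -0.1700)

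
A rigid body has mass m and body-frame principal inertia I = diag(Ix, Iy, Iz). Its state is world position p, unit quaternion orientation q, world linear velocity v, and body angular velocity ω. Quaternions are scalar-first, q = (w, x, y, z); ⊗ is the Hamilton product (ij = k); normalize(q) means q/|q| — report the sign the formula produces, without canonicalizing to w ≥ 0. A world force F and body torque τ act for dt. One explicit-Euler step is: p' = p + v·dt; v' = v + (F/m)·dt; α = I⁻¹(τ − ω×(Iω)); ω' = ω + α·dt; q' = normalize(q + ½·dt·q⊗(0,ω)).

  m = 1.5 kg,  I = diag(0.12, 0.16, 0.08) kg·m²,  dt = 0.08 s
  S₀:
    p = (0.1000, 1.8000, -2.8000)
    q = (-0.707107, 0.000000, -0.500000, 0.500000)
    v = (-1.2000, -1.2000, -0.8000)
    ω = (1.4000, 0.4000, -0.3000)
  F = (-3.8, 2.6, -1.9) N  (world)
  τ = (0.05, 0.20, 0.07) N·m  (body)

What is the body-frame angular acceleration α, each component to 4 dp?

ω×(Iω) gyroscopic = (0.0096, -0.0168, 0.0224)
angular accel α = (0.3367, 1.3550, 0.5950)

α = (0.3367, 1.3550, 0.5950)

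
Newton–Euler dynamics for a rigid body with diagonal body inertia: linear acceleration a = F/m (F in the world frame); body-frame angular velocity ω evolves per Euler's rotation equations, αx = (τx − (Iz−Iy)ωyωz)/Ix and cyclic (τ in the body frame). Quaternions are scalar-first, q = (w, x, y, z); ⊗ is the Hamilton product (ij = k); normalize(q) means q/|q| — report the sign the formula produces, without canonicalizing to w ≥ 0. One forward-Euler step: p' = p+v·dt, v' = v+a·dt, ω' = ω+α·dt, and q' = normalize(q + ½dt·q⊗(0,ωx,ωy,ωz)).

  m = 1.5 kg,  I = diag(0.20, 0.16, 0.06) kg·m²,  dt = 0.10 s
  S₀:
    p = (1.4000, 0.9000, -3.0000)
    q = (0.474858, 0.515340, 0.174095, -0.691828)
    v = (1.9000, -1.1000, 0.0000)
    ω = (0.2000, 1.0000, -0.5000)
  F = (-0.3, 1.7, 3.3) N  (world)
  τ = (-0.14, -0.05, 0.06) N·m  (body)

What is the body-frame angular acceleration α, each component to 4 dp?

α = (-0.9500, -0.2250, 1.1333)

precession coupling ω×(Iω) = (0.0500, -0.0140, -0.0080)
α = I⁻¹(τ − ω×Iω) = (-0.9500, -0.2250, 1.1333)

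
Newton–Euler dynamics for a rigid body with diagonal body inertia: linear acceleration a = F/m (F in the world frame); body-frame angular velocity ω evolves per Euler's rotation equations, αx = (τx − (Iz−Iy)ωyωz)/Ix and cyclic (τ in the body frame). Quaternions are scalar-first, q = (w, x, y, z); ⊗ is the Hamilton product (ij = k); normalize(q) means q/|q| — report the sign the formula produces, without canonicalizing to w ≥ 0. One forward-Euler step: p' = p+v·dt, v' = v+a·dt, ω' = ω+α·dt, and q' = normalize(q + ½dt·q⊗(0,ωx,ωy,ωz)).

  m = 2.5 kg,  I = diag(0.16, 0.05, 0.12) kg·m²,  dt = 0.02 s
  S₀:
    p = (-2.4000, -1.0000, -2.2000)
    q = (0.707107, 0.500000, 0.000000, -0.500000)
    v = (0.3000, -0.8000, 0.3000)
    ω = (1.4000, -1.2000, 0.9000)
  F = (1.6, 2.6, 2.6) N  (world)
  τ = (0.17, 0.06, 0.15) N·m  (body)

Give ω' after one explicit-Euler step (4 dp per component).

α = I⁻¹(τ − ω×Iω) = (1.5350, 0.1920, -0.2900)
ω' = ω + α·dt = (1.4307, -1.1962, 0.8942)

ω' = (1.4307, -1.1962, 0.8942)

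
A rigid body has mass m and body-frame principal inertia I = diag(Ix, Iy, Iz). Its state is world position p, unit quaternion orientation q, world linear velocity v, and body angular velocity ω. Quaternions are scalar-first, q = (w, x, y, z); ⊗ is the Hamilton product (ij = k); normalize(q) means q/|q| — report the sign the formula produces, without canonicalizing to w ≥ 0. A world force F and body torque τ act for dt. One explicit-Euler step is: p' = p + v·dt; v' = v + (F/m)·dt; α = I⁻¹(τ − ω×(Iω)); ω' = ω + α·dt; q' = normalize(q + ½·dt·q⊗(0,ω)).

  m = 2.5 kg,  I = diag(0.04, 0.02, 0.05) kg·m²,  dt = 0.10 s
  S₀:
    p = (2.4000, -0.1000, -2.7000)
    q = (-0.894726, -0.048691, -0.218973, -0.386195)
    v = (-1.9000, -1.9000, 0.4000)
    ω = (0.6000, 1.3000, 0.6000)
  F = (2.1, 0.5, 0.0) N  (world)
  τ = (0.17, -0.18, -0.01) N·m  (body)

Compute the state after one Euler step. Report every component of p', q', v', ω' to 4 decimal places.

p' = (2.2100, -0.2900, -2.6600)
q' = (-0.8648, -0.0568, -0.2864, -0.4084)
v' = (-1.8160, -1.8800, 0.4000)
ω' = (0.9665, 0.4180, 0.6112)

(τ − ω×Iω)/I = (3.6650, -8.8200, 0.1120)
new body rate ω' = (0.9665, 0.4180, 0.6112)
2q̇ = q⊗(0,ω) = (0.5455965, -0.1661659, -1.3656462, -0.4687501)
q + ½dt·q⊗(0,ω), renormalized = (-0.8648, -0.0568, -0.2864, -0.4084)
linear accel F/m = (0.8400, 0.2000, 0.0000)
new position p' = (2.2100, -0.2900, -2.6600)
v + (F/m)dt = (-1.8160, -1.8800, 0.4000)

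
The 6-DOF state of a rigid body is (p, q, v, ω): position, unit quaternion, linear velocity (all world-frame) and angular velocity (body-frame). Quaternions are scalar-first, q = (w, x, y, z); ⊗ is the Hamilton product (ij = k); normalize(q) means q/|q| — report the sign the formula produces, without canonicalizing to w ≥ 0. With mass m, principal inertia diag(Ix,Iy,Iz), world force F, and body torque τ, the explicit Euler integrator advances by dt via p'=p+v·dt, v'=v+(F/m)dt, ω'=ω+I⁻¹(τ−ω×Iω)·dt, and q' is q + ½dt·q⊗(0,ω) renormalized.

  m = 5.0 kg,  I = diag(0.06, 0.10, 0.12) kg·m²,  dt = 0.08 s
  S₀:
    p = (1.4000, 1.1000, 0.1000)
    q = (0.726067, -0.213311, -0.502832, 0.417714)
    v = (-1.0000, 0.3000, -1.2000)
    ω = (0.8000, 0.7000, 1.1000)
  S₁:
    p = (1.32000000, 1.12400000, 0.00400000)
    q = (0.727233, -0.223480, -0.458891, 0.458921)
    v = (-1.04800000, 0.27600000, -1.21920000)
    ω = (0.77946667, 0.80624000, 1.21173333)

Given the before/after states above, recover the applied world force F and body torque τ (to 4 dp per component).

F = (-3.0000, -1.5000, -1.2000)
τ = (0.0000, 0.0800, 0.1900)

v₁ − v₀ = (-0.04800000, -0.02400000, -0.01920000)
F = m·Δv/dt = (-3.0000, -1.5000, -1.2000)
Δω = ω₁−ω₀ = (-0.02053333, 0.10624000, 0.11173333)
ω₀×(Iω₀) = (0.0154, -0.0528, 0.0224)
applied torque τ = (0.0000, 0.0800, 0.1900)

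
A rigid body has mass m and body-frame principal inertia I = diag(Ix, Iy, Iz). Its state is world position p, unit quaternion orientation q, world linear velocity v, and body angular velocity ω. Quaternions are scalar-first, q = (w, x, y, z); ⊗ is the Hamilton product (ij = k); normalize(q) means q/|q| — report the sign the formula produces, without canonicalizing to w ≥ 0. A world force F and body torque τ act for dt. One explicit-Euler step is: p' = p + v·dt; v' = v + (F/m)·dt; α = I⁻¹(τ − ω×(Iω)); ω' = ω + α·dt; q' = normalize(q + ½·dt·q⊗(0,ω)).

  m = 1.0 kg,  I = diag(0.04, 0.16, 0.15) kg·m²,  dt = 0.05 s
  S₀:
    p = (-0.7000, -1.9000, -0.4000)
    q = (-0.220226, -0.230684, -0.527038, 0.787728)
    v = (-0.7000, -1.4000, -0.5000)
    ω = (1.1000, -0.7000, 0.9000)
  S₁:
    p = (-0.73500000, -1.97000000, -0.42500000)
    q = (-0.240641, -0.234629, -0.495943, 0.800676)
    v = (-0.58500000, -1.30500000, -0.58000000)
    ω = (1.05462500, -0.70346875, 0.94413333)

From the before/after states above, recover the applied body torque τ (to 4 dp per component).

τ = (-0.0300, -0.1200, 0.0400)

Δω = ω₁−ω₀ = (-0.04537500, -0.00346875, 0.04413333)
gyro term ω₀×Iω₀ = (0.0063, -0.1089, -0.0924)
τ = I·(Δω/dt) + ω₀×(Iω₀) = (-0.0300, -0.1200, 0.0400)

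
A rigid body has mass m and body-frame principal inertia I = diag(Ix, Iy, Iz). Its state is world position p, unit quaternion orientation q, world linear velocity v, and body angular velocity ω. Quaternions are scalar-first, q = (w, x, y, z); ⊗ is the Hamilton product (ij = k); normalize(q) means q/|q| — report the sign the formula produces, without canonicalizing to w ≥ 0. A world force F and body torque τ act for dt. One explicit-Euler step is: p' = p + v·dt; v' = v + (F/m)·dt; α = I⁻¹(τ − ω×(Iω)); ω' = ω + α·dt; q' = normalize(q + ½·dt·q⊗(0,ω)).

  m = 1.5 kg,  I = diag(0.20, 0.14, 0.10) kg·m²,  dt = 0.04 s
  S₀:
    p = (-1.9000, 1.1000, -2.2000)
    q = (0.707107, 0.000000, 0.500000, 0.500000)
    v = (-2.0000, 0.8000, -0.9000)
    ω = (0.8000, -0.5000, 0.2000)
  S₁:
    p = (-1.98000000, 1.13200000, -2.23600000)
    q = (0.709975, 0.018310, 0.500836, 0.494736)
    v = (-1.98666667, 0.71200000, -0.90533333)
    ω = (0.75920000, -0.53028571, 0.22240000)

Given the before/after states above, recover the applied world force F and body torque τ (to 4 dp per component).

F = (0.5000, -3.3000, -0.2000)
τ = (-0.2000, -0.0900, 0.0800)

velocity change Δv = (0.01333333, -0.08800000, -0.00533333)
F = m·Δv/dt = (0.5000, -3.3000, -0.2000)
rate change Δω = (-0.04080000, -0.03028571, 0.02240000)
precession coupling = (0.0040, 0.0160, 0.0240)
τ = I·(Δω/dt) + ω₀×(Iω₀) = (-0.2000, -0.0900, 0.0800)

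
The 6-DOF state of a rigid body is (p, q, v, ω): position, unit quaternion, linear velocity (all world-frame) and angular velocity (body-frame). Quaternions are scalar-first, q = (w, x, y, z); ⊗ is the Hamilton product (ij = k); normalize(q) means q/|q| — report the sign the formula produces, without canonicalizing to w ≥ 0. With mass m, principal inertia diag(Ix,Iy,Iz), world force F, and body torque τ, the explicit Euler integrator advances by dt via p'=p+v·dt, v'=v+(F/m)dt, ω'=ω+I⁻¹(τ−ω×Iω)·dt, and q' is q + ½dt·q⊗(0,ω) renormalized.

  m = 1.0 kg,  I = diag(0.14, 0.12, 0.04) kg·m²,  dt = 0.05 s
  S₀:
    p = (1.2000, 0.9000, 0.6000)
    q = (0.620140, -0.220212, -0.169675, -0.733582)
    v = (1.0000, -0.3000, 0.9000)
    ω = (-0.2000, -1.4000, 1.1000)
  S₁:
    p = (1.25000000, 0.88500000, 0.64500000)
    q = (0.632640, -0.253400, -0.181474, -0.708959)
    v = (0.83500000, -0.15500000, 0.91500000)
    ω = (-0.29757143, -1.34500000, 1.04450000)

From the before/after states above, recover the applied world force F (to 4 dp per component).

F = (-3.3000, 2.9000, 0.3000)

Δv = v₁−v₀ = (-0.16500000, 0.14500000, 0.01500000)
F = m·Δv/dt = (-3.3000, 2.9000, 0.3000)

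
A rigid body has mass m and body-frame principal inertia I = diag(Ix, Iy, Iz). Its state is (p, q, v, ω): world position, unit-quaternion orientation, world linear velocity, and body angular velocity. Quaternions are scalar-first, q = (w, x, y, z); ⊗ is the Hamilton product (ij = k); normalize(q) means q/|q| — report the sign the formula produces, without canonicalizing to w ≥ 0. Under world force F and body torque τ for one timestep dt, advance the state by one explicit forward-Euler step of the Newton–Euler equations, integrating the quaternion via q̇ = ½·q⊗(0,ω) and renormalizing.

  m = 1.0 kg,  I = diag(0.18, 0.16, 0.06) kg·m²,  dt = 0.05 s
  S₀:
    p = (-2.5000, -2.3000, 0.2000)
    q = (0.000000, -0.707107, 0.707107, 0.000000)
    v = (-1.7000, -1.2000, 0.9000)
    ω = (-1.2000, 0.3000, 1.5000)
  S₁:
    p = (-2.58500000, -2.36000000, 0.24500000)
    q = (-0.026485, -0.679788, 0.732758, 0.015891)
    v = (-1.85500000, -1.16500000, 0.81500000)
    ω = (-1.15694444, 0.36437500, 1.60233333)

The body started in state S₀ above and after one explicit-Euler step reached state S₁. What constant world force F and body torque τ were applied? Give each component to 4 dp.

Δv = v₁−v₀ = (-0.15500000, 0.03500000, -0.08500000)
F = m·Δv/dt = (-3.1000, 0.7000, -1.7000)
rate change Δω = (0.04305556, 0.06437500, 0.10233333)
gyro term ω₀×Iω₀ = (-0.0450, -0.2160, 0.0072)
τ = I·(Δω/dt) + ω₀×(Iω₀) = (0.1100, -0.0100, 0.1300)

F = (-3.1000, 0.7000, -1.7000)
τ = (0.1100, -0.0100, 0.1300)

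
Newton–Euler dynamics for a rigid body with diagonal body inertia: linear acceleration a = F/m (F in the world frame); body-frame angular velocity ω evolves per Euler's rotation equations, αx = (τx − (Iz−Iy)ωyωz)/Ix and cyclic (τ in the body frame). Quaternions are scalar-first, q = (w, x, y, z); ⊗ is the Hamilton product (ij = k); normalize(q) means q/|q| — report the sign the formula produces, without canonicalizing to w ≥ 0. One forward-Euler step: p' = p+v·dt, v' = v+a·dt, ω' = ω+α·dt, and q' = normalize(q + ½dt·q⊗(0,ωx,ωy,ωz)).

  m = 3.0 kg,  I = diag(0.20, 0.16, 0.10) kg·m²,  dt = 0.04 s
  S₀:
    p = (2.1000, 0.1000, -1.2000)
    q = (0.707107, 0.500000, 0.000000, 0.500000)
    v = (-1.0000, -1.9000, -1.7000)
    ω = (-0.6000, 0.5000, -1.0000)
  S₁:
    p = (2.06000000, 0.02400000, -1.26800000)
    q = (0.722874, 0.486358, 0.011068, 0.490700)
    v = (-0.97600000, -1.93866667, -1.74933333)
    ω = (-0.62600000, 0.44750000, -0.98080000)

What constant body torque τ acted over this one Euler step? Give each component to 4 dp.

ω₁ − ω₀ = (-0.02600000, -0.05250000, 0.01920000)
τ = I·(Δω/dt) + ω₀×(Iω₀) = (-0.1000, -0.1500, 0.0600)

τ = (-0.1000, -0.1500, 0.0600)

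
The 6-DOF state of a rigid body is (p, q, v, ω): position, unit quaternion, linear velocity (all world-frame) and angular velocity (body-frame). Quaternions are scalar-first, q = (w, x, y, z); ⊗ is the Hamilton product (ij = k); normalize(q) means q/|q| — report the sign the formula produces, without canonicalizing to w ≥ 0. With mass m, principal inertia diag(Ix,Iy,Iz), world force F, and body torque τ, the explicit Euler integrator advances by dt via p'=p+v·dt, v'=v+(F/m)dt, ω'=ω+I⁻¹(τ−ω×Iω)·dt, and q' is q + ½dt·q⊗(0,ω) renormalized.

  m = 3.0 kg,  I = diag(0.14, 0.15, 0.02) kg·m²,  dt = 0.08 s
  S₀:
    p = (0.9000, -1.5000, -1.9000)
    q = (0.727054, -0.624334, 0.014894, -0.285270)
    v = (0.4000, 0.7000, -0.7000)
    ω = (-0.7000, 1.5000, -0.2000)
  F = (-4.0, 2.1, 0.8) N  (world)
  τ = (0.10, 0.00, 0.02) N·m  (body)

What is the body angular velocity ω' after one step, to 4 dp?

(τ − ω×Iω)/I = (0.4357, -0.1120, 1.5250)
ω + α·dt = (-0.6651, 1.4910, -0.0780)

ω' = (-0.6651, 1.4910, -0.0780)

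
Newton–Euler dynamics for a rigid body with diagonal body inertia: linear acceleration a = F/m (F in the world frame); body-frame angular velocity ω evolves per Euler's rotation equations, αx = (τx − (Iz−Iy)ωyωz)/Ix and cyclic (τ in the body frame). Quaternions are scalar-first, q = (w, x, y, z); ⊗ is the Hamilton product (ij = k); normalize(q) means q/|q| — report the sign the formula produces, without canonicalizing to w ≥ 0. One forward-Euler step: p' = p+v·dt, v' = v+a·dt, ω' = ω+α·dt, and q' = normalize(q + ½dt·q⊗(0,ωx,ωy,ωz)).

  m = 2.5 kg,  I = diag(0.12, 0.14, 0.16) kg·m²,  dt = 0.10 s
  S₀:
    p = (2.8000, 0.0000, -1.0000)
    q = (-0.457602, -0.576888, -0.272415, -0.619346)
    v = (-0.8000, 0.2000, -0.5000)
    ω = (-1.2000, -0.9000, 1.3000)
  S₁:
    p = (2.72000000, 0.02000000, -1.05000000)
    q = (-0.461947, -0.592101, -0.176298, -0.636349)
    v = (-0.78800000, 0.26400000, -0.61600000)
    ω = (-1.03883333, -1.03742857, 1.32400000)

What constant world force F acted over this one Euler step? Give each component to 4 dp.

F = (0.3000, 1.6000, -2.9000)

velocity change Δv = (0.01200000, 0.06400000, -0.11600000)
applied force F = (0.3000, 1.6000, -2.9000)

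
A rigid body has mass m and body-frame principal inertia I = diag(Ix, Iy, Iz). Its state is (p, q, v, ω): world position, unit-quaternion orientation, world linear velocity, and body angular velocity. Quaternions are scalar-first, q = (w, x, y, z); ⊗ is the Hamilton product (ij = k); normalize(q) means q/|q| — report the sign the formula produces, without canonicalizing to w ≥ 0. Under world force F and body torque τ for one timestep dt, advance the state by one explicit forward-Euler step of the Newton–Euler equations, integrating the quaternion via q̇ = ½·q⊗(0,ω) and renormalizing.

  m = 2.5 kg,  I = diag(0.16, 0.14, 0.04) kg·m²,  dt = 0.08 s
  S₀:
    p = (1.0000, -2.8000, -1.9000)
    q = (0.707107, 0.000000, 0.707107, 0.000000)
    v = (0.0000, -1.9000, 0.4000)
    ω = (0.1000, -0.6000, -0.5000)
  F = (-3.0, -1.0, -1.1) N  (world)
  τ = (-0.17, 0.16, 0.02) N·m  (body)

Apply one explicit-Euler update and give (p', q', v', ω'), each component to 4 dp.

p' = (1.0000, -2.9520, -1.8680)
q' = (0.7237, -0.0113, 0.6898, -0.0170)
v' = (-0.0960, -1.9320, 0.3648)
ω' = (0.0300, -0.5051, -0.4624)

p + v·dt = (1.0000, -2.9520, -1.8680)
new velocity v' = (-0.0960, -1.9320, 0.3648)
ω×(Iω) gyroscopic = (-0.0300, -0.0060, 0.0012)
angular accel α = (-0.8750, 1.1857, 0.4700)
ω + α·dt = (0.0300, -0.5051, -0.4624)
q⊗(0,ω) = (0.4242642, -0.2828428, -0.4242642, -0.4242642)
updated quaternion q' = (0.7237, -0.0113, 0.6898, -0.0170)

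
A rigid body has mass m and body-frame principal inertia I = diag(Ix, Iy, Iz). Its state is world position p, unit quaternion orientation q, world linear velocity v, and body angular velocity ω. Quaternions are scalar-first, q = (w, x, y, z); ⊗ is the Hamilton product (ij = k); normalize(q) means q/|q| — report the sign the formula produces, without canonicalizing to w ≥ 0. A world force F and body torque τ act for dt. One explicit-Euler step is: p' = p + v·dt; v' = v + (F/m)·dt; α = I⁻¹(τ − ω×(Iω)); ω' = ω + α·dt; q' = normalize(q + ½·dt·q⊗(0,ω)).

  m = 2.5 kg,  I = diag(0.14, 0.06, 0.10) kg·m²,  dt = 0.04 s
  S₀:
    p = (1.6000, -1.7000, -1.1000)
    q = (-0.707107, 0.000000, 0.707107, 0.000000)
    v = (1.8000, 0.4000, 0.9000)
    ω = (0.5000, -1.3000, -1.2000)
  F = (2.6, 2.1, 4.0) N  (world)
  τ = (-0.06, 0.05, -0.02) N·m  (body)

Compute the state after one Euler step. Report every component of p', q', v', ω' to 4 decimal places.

(τ − ω×Iω)/I = (-0.8743, 1.2333, -0.7200)
ω + α·dt = (0.4650, -1.2507, -1.2288)
2q̇ = q⊗(0,ω) = (0.9192391, -1.2020819, 0.9192391, 0.4949749)
q' = normalize(q + ½dt·q⊗(0,ω)) = (-0.6883, -0.0240, 0.7250, 0.0099)
a = F/m = (1.0400, 0.8400, 1.6000)
new position p' = (1.6720, -1.6840, -1.0640)
new velocity v' = (1.8416, 0.4336, 0.9640)

p' = (1.6720, -1.6840, -1.0640)
q' = (-0.6883, -0.0240, 0.7250, 0.0099)
v' = (1.8416, 0.4336, 0.9640)
ω' = (0.4650, -1.2507, -1.2288)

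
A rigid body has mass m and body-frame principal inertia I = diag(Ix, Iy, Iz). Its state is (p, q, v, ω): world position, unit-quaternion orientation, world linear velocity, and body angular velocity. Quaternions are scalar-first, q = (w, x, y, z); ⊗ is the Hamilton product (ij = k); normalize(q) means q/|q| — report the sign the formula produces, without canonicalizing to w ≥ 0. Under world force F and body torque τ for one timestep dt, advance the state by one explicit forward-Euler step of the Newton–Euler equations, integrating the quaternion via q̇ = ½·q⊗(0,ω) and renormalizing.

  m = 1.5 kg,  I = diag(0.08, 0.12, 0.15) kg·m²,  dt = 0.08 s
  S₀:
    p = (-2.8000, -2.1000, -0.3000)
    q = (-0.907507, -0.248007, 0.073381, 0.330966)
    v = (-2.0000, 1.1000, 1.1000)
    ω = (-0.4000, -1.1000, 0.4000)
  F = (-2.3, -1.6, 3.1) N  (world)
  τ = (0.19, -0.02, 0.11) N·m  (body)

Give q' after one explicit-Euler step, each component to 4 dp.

q' = (-0.9124, -0.2175, 0.1118, 0.3281)

Hamilton product q⊗(0,ω) = (-0.1508701, 0.7564178, 0.9650741, -0.0608427)
q + ½dt·q⊗(0,ω), renormalized = (-0.9124, -0.2175, 0.1118, 0.3281)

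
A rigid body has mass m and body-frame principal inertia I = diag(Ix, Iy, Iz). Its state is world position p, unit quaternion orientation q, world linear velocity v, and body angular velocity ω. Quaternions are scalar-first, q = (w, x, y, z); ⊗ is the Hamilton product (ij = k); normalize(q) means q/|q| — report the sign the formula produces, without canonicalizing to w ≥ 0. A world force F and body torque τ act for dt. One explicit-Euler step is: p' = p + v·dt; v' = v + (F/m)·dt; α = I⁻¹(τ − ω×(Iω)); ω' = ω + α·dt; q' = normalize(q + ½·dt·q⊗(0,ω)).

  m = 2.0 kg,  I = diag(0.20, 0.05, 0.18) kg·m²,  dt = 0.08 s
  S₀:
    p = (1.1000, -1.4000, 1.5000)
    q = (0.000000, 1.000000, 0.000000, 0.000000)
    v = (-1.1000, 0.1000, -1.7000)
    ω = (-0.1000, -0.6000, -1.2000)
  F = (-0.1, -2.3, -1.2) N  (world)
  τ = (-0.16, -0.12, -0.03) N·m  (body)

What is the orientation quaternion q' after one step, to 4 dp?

q' = (0.0040, 0.9986, 0.0479, -0.0240)

Hamilton product q⊗(0,ω) = (0.1000000, 0.0000000, 1.2000000, -0.6000000)
updated quaternion q' = (0.0040, 0.9986, 0.0479, -0.0240)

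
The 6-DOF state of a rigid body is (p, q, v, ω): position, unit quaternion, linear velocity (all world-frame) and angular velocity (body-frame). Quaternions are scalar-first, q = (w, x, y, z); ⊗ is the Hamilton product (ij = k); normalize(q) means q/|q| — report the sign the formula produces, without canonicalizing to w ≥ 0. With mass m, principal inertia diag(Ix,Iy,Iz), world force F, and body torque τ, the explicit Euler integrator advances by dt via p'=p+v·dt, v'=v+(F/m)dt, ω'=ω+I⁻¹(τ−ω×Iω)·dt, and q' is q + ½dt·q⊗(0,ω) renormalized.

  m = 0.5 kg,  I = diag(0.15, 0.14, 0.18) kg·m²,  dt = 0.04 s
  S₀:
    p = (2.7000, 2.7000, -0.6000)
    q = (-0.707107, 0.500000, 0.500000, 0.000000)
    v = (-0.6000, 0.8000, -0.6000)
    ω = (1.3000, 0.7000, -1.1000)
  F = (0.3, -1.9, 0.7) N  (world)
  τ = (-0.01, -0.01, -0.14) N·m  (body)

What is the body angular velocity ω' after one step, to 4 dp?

(τ − ω×Iω)/I = (0.1387, -0.3779, -0.7272)
new body rate ω' = (1.3055, 0.6849, -1.1291)

ω' = (1.3055, 0.6849, -1.1291)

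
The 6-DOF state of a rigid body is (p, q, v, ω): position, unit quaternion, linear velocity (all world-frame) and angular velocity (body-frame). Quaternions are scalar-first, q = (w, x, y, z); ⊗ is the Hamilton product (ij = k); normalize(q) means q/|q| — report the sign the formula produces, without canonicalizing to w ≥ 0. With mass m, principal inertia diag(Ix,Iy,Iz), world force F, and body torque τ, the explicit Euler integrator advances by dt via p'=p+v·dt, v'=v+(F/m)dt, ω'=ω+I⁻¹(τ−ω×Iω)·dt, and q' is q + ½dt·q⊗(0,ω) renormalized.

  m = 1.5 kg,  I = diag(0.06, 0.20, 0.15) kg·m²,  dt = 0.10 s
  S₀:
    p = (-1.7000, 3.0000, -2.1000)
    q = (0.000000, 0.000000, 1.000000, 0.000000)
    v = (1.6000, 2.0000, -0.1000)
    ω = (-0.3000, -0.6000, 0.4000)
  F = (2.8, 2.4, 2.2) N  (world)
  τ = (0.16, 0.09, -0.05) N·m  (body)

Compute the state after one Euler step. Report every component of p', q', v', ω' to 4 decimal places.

a = (1.8667, 1.6000, 1.4667)
p + v·dt = (-1.5400, 3.2000, -2.1100)
v' = v + a·dt = (1.7867, 2.1600, 0.0467)
α = I⁻¹(τ − ω×Iω) = (2.4667, 0.3960, -0.5013)
ω + α·dt = (-0.0533, -0.5604, 0.3499)
q⊗(0,ω) = (0.6000000, 0.4000000, 0.0000000, 0.3000000)
q + ½dt·q⊗(0,ω), renormalized = (0.0300, 0.0200, 0.9992, 0.0150)

p' = (-1.5400, 3.2000, -2.1100)
q' = (0.0300, 0.0200, 0.9992, 0.0150)
v' = (1.7867, 2.1600, 0.0467)
ω' = (-0.0533, -0.5604, 0.3499)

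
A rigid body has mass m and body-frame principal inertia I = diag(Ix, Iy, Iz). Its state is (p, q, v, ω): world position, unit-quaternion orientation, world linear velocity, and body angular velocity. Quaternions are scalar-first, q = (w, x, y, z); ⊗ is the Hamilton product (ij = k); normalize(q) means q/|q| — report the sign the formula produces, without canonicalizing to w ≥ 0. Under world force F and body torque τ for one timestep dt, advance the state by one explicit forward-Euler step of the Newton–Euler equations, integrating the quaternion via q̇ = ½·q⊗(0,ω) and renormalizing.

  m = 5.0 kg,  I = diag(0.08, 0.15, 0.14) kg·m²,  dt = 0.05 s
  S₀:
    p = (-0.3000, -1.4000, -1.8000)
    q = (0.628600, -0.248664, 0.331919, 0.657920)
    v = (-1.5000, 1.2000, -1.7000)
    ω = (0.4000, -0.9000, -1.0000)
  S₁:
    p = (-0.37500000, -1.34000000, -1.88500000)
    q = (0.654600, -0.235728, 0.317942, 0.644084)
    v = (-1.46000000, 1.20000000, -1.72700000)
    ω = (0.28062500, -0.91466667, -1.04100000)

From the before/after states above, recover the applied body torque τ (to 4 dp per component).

τ = (-0.2000, -0.0200, -0.1400)

ω₁ − ω₀ = (-0.11937500, -0.01466667, -0.04100000)
ω₀×(Iω₀) = (-0.0090, 0.0240, -0.0252)
τ = I·(Δω/dt) + ω₀×(Iω₀) = (-0.2000, -0.0200, -0.1400)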